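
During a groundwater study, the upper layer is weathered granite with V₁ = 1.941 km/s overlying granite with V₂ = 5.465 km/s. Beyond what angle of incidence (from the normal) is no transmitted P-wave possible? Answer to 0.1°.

Critical incidence: sin θ_c = V₁/V₂ = 1.941/5.465 = 0.3552.
θ_c = arcsin 0.3552 = 20.80°.

20.8°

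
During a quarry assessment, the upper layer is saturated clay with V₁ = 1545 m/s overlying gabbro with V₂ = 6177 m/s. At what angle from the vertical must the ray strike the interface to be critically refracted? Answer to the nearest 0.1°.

Critical incidence: sin θ_c = V₁/V₂ = 1545/6177 = 0.2501.
θ_c = arcsin 0.2501 = 14.48°.

14.5°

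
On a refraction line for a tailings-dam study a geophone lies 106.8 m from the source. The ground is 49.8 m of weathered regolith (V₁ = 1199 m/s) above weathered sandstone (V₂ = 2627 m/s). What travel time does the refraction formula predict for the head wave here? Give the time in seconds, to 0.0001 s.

0.1146 s

θ_c = arcsin(V₁/V₂) = arcsin(1199/2627) = 27.16°, cos θ_c = 0.8898.
Intercept time tᵢ = 2h cos θ_c / V₁ = 2·49.8·0.8898/1199 = 0.07391 s.
t = x/V₂ + tᵢ = 106.8/2627 + 0.07391 = 0.11457 s.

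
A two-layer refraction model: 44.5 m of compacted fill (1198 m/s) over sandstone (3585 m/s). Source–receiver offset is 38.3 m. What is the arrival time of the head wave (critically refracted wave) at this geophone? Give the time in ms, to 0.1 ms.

80.7 ms

θ_c = arcsin(V₁/V₂) = arcsin(1198/3585) = 19.52°, cos θ_c = 0.9425.
Intercept time tᵢ = 2h cos θ_c / V₁ = 2·44.5·0.9425/1198 = 0.07002 s.
t = x/V₂ + tᵢ = 38.3/3585 + 0.07002 = 0.08070 s.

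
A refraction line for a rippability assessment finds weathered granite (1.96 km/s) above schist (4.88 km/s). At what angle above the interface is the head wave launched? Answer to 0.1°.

66.3°

Critical incidence: sin θ_c = V₁/V₂ = 1.96/4.88 = 0.4016.
θ_c = arcsin 0.4016 = 23.68°.
Measured from the interface: 90° − 23.68° = 66.32°.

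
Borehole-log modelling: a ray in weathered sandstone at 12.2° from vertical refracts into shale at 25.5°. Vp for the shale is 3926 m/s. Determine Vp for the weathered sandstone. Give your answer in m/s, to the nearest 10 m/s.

Snell's law: sin 12.2°/V₁ = sin 25.5°/V₂.
V₁ = V₂·sin 12.2°/sin 25.5° = 3926 × 0.4909 = 1927.15 m/s.

1930 m/s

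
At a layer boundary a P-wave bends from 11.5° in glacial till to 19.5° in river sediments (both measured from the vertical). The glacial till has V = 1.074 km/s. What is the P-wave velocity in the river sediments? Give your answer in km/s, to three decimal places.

1.798 km/s

Snell's law: sin 11.5°/V₁ = sin 19.5°/V₂.
V₂ = V₁·sin 19.5°/sin 11.5° = 1.074 × 1.6743 = 1.798 km/s.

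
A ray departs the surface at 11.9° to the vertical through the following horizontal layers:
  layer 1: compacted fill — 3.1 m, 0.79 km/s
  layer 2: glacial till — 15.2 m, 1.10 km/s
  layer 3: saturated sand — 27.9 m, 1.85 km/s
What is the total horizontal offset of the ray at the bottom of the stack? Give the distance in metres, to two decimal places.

Apply Snell's law at each interface; in layer i the horizontal offset is hᵢ·tan θᵢ.
Layer 1: θ = 11.90°; offset = 3.1·tan 11.90° = 0.6533 m.
Layer 2: sin θ = 1.10·sin 11.9°/0.79 = 0.2871, θ = 16.69°; offset = 15.2·tan 16.69° = 4.5561 m.
Layer 3: sin θ = 1.85·sin 11.9°/0.79 = 0.4829, θ = 28.87°; offset = 27.9·tan 28.87° = 15.3850 m.
Total horizontal offset = 20.5944 m.

20.59 m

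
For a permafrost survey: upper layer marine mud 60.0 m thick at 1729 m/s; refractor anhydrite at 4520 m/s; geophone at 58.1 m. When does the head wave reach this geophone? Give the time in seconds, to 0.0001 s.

0.0770 s

t = x/V₂ + 2h·√(V₂²−V₁²)/(V₁V₂).
√(V₂²−V₁²) = √(4520²−1729²) = 4176.2 m/s; delay term = 2·60.0·4176.2/(1729·4520) = 0.06413 s.
t = 58.1/4520 + 0.06413 = 0.07698 s.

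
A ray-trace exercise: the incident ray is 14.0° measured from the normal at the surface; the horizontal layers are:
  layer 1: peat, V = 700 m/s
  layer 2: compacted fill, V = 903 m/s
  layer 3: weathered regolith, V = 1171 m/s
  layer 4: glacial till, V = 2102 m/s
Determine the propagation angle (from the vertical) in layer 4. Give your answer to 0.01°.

Ray parameter p = sin 14.0° / 700 = 3.4560e-04 s/m.
sin θ_4 = p·V_4 = 3.4560e-04 × 2102 = 0.7265.
θ_4 = arcsin 0.7265 = 46.59°.

46.59°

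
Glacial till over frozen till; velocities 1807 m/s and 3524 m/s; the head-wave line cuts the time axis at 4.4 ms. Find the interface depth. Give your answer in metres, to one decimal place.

4.6 m

θ_c = arcsin(1807/3524) = 30.85°; cos θ_c = 0.8585.
tᵢ = 2h cos θ_c/V₁ ⇒ h = tᵢ·V₁/(2 cos θ_c) = 0.0044·1807/(2·0.8585) = 4.63 m.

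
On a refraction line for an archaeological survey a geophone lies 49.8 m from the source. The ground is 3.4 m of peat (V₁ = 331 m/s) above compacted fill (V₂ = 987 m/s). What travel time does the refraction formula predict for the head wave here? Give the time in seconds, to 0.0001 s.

0.0698 s

t = x/V₂ + 2h·√(V₂²−V₁²)/(V₁V₂).
√(V₂²−V₁²) = √(987²−331²) = 929.8 m/s; delay term = 2·3.4·929.8/(331·987) = 0.01935 s.
t = 49.8/987 + 0.01935 = 0.06981 s.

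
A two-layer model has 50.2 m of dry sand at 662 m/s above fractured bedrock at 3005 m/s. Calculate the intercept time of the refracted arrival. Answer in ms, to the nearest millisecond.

148 ms

θ_c = arcsin(V₁/V₂) = arcsin(662/3005) = 12.73°; cos θ_c = 0.9754.
tᵢ = 2h·cos θ_c / V₁ = 2·50.2·0.9754 / 662 = 0.14794 s.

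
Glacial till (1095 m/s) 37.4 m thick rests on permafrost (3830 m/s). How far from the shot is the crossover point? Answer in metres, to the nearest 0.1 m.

x_cross = 2h·√((V₂+V₁)/(V₂−V₁)).
(V₂+V₁)/(V₂−V₁) = (3830+1095)/(3830−1095) = 1.8007; √ = 1.3419.
x_cross = 2·37.4·1.3419 = 100.38 m.

100.4 m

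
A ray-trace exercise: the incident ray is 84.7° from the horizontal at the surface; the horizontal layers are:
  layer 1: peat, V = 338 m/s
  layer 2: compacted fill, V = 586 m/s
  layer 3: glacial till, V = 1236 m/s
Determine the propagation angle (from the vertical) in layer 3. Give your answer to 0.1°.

19.7°

From the normal: θ₁ = 90° − 84.7° = 5.3°.
Snell's law across each interface conserves sin θ / V, so sin θ_3 = V_3·sin θ₁/V₁.
sin θ_3 = 1236 × sin 5.3° / 338 = 0.3378.
θ_3 = 19.74° from the vertical.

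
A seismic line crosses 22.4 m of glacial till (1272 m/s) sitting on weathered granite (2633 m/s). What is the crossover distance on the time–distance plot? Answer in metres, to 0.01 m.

x_cross = 2h·√((V₂+V₁)/(V₂−V₁)).
(V₂+V₁)/(V₂−V₁) = (2633+1272)/(2633−1272) = 2.8692; √ = 1.6939.
x_cross = 2·22.4·1.6939 = 75.89 m.

75.89 m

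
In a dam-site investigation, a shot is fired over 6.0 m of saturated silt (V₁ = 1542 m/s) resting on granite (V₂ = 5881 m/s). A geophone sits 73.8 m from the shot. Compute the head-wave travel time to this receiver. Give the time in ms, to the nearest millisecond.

θ_c = arcsin(V₁/V₂) = arcsin(1542/5881) = 15.20°, cos θ_c = 0.9650.
Intercept time tᵢ = 2h cos θ_c / V₁ = 2·6.0·0.9650/1542 = 0.00751 s.
t = x/V₂ + tᵢ = 73.8/5881 + 0.00751 = 0.02006 s.

20 ms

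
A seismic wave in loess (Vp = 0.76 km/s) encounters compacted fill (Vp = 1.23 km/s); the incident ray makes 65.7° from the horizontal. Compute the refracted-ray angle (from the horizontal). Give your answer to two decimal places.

Angle from the normal: 90° − 65.7° = 24.3°.
Snell's law: sin θ₂ = (V₂/V₁)·sin θ₁ = (1.23/0.76)·sin 24.3° = 0.6660.
θ₂ = sin⁻¹(0.6660) = 41.76° (from vertical).
From the interface: 90° − 41.76° = 48.24°.

48.24°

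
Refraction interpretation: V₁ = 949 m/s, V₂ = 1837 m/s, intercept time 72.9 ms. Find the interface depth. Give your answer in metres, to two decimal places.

40.40 m

h = tᵢ·V₁·V₂ / (2·√(V₂²−V₁²)).
√(V₂²−V₁²) = √(1837² − 949²) = 1572.9 m/s.
h = 0.0729 s × 949 × 1837 / (2 × 1572.9) = 40.40 m.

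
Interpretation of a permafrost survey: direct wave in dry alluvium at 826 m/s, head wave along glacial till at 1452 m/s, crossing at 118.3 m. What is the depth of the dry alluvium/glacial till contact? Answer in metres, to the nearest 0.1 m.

h = (x_cross/2)·√((V₂−V₁)/(V₂+V₁)).
(V₂−V₁)/(V₂+V₁) = (1452−826)/(1452+826) = 0.2748; √ = 0.5242.
h = (118.3/2)·0.5242 = 31.01 m.

31.0 m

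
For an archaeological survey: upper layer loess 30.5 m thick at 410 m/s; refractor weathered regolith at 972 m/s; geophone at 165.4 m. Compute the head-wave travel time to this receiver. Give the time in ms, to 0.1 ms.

305.1 ms

t = x/V₂ + 2h·√(V₂²−V₁²)/(V₁V₂).
√(V₂²−V₁²) = √(972²−410²) = 881.3 m/s; delay term = 2·30.5·881.3/(410·972) = 0.13490 s.
t = 165.4/972 + 0.13490 = 0.30506 s.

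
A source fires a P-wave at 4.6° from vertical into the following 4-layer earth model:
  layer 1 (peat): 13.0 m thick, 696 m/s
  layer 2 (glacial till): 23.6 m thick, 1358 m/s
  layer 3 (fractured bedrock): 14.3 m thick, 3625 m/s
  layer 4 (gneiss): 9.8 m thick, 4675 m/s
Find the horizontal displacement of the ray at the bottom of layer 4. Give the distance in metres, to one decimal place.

17.6 m

Apply Snell's law at each interface; in layer i the horizontal offset is hᵢ·tan θᵢ.
Layer 1: θ = 4.60°; offset = 13.0·tan 4.60° = 1.046 m.
Layer 2: sin θ = 1358·sin 4.6°/696 = 0.1565, θ = 9.00°; offset = 23.6·tan 9.00° = 3.739 m.
Layer 3: sin θ = 3625·sin 4.6°/696 = 0.4177, θ = 24.69°; offset = 14.3·tan 24.69° = 6.574 m.
Layer 4: sin θ = 4675·sin 4.6°/696 = 0.5387, θ = 32.59°; offset = 9.8·tan 32.59° = 6.266 m.
Summing the layer offsets gives 17.625 m.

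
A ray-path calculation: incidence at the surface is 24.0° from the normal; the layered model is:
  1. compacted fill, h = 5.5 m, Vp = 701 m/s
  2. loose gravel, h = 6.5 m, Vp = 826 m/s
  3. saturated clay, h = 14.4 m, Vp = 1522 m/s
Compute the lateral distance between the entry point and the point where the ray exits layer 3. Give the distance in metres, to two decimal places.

p = sin θ₁/V₁ = sin 24.0°/701 = 5.8022e-04 s/m is conserved through the stack.
Layer 1: θ = 24.00°; offset = 5.5·tan 24.00° = 2.4488 m.
Layer 2: sin θ = p·826 = 0.4793 → θ = 28.64°; offset = 6.5·tan 28.64° = 3.5494 m.
Layer 3: sin θ = p·1522 = 0.8831 → θ = 62.02°; offset = 14.4·tan 62.02° = 27.1037 m.
Summing the layer offsets gives 33.1019 m.

33.10 m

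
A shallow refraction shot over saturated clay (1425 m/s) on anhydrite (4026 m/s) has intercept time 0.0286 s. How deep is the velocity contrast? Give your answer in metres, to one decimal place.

h = tᵢ·V₁·V₂ / (2·√(V₂²−V₁²)).
√(V₂²−V₁²) = √(4026² − 1425²) = 3765.4 m/s.
h = 0.0286 s × 1425 × 4026 / (2 × 3765.4) = 21.79 m.

21.8 m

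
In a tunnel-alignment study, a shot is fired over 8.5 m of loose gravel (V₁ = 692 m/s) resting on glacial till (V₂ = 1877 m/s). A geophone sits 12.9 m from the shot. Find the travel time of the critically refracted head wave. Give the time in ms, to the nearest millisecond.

30 ms

t = x/V₂ + 2h·√(V₂²−V₁²)/(V₁V₂).
√(V₂²−V₁²) = √(1877²−692²) = 1744.8 m/s; delay term = 2·8.5·1744.8/(692·1877) = 0.02284 s.
t = 12.9/1877 + 0.02284 = 0.02971 s.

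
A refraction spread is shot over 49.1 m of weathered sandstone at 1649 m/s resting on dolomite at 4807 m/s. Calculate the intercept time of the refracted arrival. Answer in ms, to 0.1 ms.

55.9 ms

θ_c = arcsin(V₁/V₂) = arcsin(1649/4807) = 20.06°; cos θ_c = 0.9393.
tᵢ = 2h·cos θ_c / V₁ = 2·49.1·0.9393 / 1649 = 0.05594 s.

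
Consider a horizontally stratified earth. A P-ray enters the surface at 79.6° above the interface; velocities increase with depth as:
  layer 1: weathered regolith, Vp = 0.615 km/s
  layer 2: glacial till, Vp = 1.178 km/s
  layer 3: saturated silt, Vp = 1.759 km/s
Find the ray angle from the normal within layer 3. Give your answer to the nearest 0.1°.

31.1°

From the normal: θ₁ = 90° − 79.6° = 10.4°.
Ray parameter p = sin 10.4° / 0.615 = 2.9353e-01 s/km.
sin θ_3 = p·V_3 = 2.9353e-01 × 1.759 = 0.5163.
θ_3 = arcsin 0.5163 = 31.09°.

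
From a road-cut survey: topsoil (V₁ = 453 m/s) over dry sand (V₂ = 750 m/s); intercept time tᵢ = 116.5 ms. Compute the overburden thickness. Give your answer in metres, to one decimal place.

33.1 m

θ_c = arcsin(453/750) = 37.16°; cos θ_c = 0.7970.
tᵢ = 2h cos θ_c/V₁ ⇒ h = tᵢ·V₁/(2 cos θ_c) = 0.1165·453/(2·0.7970) = 33.11 m.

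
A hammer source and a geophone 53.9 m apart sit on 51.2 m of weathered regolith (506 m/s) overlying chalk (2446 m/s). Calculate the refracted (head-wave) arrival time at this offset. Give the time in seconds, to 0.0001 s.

t = x/V₂ + 2h·√(V₂²−V₁²)/(V₁V₂).
√(V₂²−V₁²) = √(2446²−506²) = 2393.1 m/s; delay term = 2·51.2·2393.1/(506·2446) = 0.19799 s.
t = 53.9/2446 + 0.19799 = 0.22003 s.

0.2200 s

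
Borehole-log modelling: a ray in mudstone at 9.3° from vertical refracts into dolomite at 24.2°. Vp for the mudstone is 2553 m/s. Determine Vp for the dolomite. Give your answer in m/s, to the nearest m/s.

sin 9.3° = 0.1616; sin 24.2° = 0.4099.
V₂ = V₁·(sin θ₂/sin θ₁) = 2553·(0.4099/0.1616) = 6475.92 m/s.

6476 m/s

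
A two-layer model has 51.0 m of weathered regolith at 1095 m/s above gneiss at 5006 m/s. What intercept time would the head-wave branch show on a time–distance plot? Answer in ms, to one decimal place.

tᵢ = 2h·√(V₂²−V₁²)/(V₁V₂).
√(V₂²−V₁²) = √(5006²−1095²) = 4884.8 m/s.
tᵢ = 2·51.0·4884.8/(1095·5006) = 0.09089 s.

90.9 ms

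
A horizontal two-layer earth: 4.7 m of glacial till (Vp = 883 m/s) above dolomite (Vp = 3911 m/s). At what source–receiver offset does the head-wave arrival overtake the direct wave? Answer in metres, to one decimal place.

11.8 m

x_cross = 2h·√((V₂+V₁)/(V₂−V₁)).
(V₂+V₁)/(V₂−V₁) = (3911+883)/(3911−883) = 1.5832; √ = 1.2583.
x_cross = 2·4.7·1.2583 = 11.83 m.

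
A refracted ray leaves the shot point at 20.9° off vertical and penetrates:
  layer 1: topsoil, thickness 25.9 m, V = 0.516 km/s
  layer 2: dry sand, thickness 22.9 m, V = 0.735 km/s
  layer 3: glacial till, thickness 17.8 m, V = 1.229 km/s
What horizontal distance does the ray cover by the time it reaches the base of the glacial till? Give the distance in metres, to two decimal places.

p = sin θ₁/V₁ = sin 20.9°/0.516 = 6.9135e-01 s/km is conserved through the stack.
Layer 1: θ = 20.90°; offset = 25.9·tan 20.90° = 9.8902 m.
Layer 2: sin θ = p·0.735 = 0.5081 → θ = 30.54°; offset = 22.9·tan 30.54° = 13.5108 m.
Layer 3: sin θ = p·1.229 = 0.8497 → θ = 58.18°; offset = 17.8·tan 58.18° = 28.6817 m.
Σ offsets = 52.0828 m.

52.08 m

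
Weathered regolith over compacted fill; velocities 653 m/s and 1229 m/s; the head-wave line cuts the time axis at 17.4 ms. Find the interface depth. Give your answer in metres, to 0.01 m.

h = tᵢ·V₁·V₂ / (2·√(V₂²−V₁²)).
√(V₂²−V₁²) = √(1229² − 653²) = 1041.2 m/s.
h = 0.0174 s × 653 × 1229 / (2 × 1041.2) = 6.71 m.

6.71 m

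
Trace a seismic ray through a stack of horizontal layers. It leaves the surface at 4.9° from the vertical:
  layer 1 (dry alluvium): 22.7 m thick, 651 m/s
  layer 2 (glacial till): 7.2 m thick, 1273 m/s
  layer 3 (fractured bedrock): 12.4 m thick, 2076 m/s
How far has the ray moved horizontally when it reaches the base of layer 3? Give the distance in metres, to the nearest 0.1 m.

6.7 m

Ray parameter p = sin 4.9° / 651 m/s = 1.3121e-04 s/m.
Layer 1: θ = 4.90°; offset = 22.7·tan 4.90° = 1.946 m.
Layer 2: sin θ = p·1273 = 0.1670 → θ = 9.62°; offset = 7.2·tan 9.62° = 1.220 m.
Layer 3: sin θ = p·2076 = 0.2724 → θ = 15.81°; offset = 12.4·tan 15.81° = 3.510 m.
Σ offsets = 6.676 m.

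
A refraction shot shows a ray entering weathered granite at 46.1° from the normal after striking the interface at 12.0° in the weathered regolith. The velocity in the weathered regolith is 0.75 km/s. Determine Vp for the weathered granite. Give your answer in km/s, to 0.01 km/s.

Snell's law: sin 12.0°/V₁ = sin 46.1°/V₂.
V₂ = V₁·sin 46.1°/sin 12.0° = 0.75 × 3.4657 = 2.60 km/s.

2.60 km/s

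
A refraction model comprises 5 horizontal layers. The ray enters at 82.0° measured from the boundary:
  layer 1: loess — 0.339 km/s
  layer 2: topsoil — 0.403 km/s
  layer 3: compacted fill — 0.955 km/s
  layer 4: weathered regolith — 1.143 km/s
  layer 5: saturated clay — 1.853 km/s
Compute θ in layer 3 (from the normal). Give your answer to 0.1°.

23.1°

From the normal: θ₁ = 90° − 82.0° = 8.0°.
Ray parameter p = sin 8.0° / 0.339 = 4.1054e-01 s/km.
sin θ_3 = p·V_3 = 4.1054e-01 × 0.955 = 0.3921.
θ_3 = 23.08° from the vertical.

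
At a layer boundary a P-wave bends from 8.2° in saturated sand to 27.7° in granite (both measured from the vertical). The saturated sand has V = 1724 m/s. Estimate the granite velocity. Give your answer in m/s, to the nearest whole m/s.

5619 m/s

Snell's law: sin 8.2°/V₁ = sin 27.7°/V₂.
V₂ = V₁·sin 27.7°/sin 8.2° = 1724 × 3.2591 = 5618.69 m/s.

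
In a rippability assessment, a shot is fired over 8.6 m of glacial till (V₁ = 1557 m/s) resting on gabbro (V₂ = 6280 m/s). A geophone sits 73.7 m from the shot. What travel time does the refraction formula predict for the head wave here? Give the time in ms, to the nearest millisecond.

22 ms

θ_c = arcsin(V₁/V₂) = arcsin(1557/6280) = 14.36°, cos θ_c = 0.9688.
Intercept time tᵢ = 2h cos θ_c / V₁ = 2·8.6·0.9688/1557 = 0.01070 s.
t = x/V₂ + tᵢ = 73.7/6280 + 0.01070 = 0.02244 s.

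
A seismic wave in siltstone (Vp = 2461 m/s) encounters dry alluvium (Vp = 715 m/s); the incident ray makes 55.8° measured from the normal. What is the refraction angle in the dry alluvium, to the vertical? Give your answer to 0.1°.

Snell's law: sin θ₂ = (V₂/V₁)·sin θ₁ = (715/2461)·sin 55.8° = 0.2403.
θ₂ = arcsin 0.2403 = 13.90° from the normal.

13.9°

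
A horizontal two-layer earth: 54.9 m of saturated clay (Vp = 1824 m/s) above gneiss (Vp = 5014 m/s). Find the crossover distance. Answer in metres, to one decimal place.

θ_c = arcsin(1824/5014) = 21.33°, so cos θ_c = 0.9315 and tᵢ = 2h cos θ_c/V₁ = 0.0561 s.
At crossover x/V₁ = x/V₂ + tᵢ ⇒ x = tᵢ/(1/V₁ − 1/V₂) = 0.05607/(5.4825e-04 − 1.9944e-04) = 160.76 m.

160.8 m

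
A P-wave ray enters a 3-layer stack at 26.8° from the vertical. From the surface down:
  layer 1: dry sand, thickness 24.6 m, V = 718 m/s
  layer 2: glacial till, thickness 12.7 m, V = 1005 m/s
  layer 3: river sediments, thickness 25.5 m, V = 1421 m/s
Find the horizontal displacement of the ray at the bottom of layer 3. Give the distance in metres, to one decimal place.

73.2 m

Apply Snell's law at each interface; in layer i the horizontal offset is hᵢ·tan θᵢ.
Layer 1: θ = 26.80°; offset = 24.6·tan 26.80° = 12.426 m.
Layer 2: sin θ = 1005·sin 26.8°/718 = 0.6311, θ = 39.13°; offset = 12.7·tan 39.13° = 10.333 m.
Layer 3: sin θ = 1421·sin 26.8°/718 = 0.8923, θ = 63.17°; offset = 25.5·tan 63.17° = 50.412 m.
Σ offsets = 73.171 m.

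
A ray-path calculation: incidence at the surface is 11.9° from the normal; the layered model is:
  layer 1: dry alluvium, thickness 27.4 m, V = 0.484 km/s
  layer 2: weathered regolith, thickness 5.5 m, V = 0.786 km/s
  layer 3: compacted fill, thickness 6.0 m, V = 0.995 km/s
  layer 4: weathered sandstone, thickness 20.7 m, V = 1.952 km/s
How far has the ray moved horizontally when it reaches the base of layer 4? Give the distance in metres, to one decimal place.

41.5 m

Apply Snell's law at each interface; in layer i the horizontal offset is hᵢ·tan θᵢ.
Layer 1: θ = 11.90°; offset = 27.4·tan 11.90° = 5.774 m.
Layer 2: sin θ = 0.786·sin 11.9°/0.484 = 0.3349, θ = 19.56°; offset = 5.5·tan 19.56° = 1.955 m.
Layer 3: sin θ = 0.995·sin 11.9°/0.484 = 0.4239, θ = 25.08°; offset = 6.0·tan 25.08° = 2.808 m.
Layer 4: sin θ = 1.952·sin 11.9°/0.484 = 0.8316, θ = 56.27°; offset = 20.7·tan 56.27° = 31.000 m.
Σ offsets = 41.537 m.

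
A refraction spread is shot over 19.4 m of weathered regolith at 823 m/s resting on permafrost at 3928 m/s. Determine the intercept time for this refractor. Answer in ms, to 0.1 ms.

46.1 ms

tᵢ = 2h·√(V₂²−V₁²)/(V₁V₂).
√(V₂²−V₁²) = √(3928²−823²) = 3840.8 m/s.
tᵢ = 2·19.4·3840.8/(823·3928) = 0.04610 s.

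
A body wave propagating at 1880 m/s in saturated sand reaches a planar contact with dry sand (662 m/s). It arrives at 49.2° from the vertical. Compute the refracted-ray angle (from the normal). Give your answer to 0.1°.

Snell's law: sin θ₂ = (V₂/V₁)·sin θ₁ = (662/1880)·sin 49.2° = 0.2666.
θ₂ = arcsin 0.2666 = 15.46° from the normal.

15.5°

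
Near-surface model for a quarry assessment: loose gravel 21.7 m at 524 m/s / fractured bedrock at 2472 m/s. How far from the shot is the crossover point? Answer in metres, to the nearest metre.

x_cross = 2h·√((V₂+V₁)/(V₂−V₁)).
(V₂+V₁)/(V₂−V₁) = (2472+524)/(2472−524) = 1.5380; √ = 1.2402.
x_cross = 2·21.7·1.2402 = 53.82 m.

54 m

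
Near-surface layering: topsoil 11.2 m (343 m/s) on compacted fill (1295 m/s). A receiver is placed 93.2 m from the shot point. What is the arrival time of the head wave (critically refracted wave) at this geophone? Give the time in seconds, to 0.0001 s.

θ_c = arcsin(V₁/V₂) = arcsin(343/1295) = 15.36°, cos θ_c = 0.9643.
Intercept time tᵢ = 2h cos θ_c / V₁ = 2·11.2·0.9643/343 = 0.06297 s.
t = x/V₂ + tᵢ = 93.2/1295 + 0.06297 = 0.13494 s.

0.1349 s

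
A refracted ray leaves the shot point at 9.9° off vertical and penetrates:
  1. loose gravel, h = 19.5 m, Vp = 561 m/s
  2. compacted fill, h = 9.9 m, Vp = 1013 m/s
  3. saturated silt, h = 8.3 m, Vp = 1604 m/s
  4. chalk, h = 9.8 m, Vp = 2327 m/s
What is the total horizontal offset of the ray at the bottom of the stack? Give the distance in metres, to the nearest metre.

Apply Snell's law at each interface; in layer i the horizontal offset is hᵢ·tan θᵢ.
Layer 1: θ = 9.90°; offset = 19.5·tan 9.90° = 3.403 m.
Layer 2: sin θ = 1013·sin 9.9°/561 = 0.3105, θ = 18.09°; offset = 9.9·tan 18.09° = 3.233 m.
Layer 3: sin θ = 1604·sin 9.9°/561 = 0.4916, θ = 29.44°; offset = 8.3·tan 29.44° = 4.685 m.
Layer 4: sin θ = 2327·sin 9.9°/561 = 0.7132, θ = 45.49°; offset = 9.8·tan 45.49° = 9.970 m.
Σ offsets = 21.292 m.

21 m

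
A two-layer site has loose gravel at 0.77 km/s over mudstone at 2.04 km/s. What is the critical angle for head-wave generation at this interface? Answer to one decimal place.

Critical incidence: sin θ_c = V₁/V₂ = 0.77/2.04 = 0.3775.
θ_c = arcsin 0.3775 = 22.18°.

22.2°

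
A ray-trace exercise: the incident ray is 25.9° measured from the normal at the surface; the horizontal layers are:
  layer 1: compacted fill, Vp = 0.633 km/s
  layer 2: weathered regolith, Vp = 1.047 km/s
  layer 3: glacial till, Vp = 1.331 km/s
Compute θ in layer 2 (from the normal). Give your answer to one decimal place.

46.3°

Snell's law across each interface conserves sin θ / V, so sin θ_2 = V_2·sin θ₁/V₁.
sin θ_2 = 1.047 × sin 25.9° / 0.633 = 0.7225.
θ_2 = arcsin 0.7225 = 46.26°.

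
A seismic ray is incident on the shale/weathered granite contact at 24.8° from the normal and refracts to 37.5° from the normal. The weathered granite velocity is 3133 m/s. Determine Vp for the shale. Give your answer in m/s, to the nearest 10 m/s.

2160 m/s

Snell's law: sin 24.8°/V₁ = sin 37.5°/V₂.
V₁ = V₂·sin 24.8°/sin 37.5° = 3133 × 0.6890 = 2158.72 m/s.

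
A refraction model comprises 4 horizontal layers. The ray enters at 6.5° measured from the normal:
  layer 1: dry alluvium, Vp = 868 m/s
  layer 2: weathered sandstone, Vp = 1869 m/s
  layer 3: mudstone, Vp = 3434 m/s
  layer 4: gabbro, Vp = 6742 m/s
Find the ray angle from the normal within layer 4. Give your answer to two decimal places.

61.56°

Snell's law across each interface conserves sin θ / V, so sin θ_4 = V_4·sin θ₁/V₁.
sin θ_4 = 6742 × sin 6.5° / 868 = 0.8793.
θ_4 = arcsin 0.8793 = 61.56°.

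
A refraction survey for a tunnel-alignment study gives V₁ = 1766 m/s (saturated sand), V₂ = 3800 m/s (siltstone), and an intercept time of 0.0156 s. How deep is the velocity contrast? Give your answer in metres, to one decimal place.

h = tᵢ·V₁·V₂ / (2·√(V₂²−V₁²)).
√(V₂²−V₁²) = √(3800² − 1766²) = 3364.7 m/s.
h = 0.0156 s × 1766 × 3800 / (2 × 3364.7) = 15.56 m.

15.6 m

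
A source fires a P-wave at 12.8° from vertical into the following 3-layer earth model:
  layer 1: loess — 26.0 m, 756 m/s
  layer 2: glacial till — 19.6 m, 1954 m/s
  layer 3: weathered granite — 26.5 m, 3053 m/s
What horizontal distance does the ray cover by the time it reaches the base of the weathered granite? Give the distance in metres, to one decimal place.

Apply Snell's law at each interface; in layer i the horizontal offset is hᵢ·tan θᵢ.
Layer 1: θ = 12.80°; offset = 26.0·tan 12.80° = 5.907 m.
Layer 2: sin θ = 1954·sin 12.8°/756 = 0.5726, θ = 34.93°; offset = 19.6·tan 34.93° = 13.690 m.
Layer 3: sin θ = 3053·sin 12.8°/756 = 0.8947, θ = 63.47°; offset = 26.5·tan 63.47° = 53.079 m.
Σ offsets = 72.676 m.

72.7 m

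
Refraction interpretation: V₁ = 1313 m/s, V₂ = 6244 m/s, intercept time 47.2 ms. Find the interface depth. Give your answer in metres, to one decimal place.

θ_c = arcsin(1313/6244) = 12.14°; cos θ_c = 0.9776.
tᵢ = 2h cos θ_c/V₁ ⇒ h = tᵢ·V₁/(2 cos θ_c) = 0.0472·1313/(2·0.9776) = 31.70 m.

31.7 m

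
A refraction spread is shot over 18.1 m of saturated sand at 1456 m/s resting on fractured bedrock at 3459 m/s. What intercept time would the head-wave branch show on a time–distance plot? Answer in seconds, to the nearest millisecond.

0.023 s

tᵢ = 2h·√(V₂²−V₁²)/(V₁V₂).
√(V₂²−V₁²) = √(3459²−1456²) = 3137.6 m/s.
tᵢ = 2·18.1·3137.6/(1456·3459) = 0.02255 s.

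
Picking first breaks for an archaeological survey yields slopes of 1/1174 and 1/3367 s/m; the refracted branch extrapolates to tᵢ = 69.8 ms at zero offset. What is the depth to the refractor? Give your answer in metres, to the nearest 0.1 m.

θ_c = arcsin(1174/3367) = 20.41°; cos θ_c = 0.9372.
tᵢ = 2h cos θ_c/V₁ ⇒ h = tᵢ·V₁/(2 cos θ_c) = 0.0698·1174/(2·0.9372) = 43.72 m.

43.7 m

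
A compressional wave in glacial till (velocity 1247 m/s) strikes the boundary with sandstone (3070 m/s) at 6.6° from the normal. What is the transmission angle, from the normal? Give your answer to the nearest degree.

sin θ₁/V₁ = sin θ₂/V₂ ⇒ sin θ₂ = 3070·sin 6.6°/1247 = 3070·0.1149/1247 = 0.2830.
θ₂ = arcsin 0.2830 = 16.44° from the normal.

16°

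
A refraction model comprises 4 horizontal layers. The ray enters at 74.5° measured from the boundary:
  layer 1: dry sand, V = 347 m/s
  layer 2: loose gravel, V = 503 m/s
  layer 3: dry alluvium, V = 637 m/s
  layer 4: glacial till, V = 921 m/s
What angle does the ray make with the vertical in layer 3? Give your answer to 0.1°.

From the normal: θ₁ = 90° − 74.5° = 15.5°.
Ray parameter p = sin 15.5° / 347 = 7.7014e-04 s/m.
sin θ_3 = p·V_3 = 7.7014e-04 × 637 = 0.4906.
θ_3 = 29.38° from the vertical.

29.4°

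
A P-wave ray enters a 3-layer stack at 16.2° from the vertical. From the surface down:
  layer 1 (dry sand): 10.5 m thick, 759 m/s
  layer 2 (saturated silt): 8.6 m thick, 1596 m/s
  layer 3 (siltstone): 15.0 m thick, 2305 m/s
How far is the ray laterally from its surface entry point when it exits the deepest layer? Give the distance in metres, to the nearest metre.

33 m

Apply Snell's law at each interface; in layer i the horizontal offset is hᵢ·tan θᵢ.
Layer 1: θ = 16.20°; offset = 10.5·tan 16.20° = 3.051 m.
Layer 2: sin θ = 1596·sin 16.2°/759 = 0.5867, θ = 35.92°; offset = 8.6·tan 35.92° = 6.230 m.
Layer 3: sin θ = 2305·sin 16.2°/759 = 0.8473, θ = 57.92°; offset = 15.0·tan 57.92° = 23.926 m.
Summing the layer offsets gives 33.207 m.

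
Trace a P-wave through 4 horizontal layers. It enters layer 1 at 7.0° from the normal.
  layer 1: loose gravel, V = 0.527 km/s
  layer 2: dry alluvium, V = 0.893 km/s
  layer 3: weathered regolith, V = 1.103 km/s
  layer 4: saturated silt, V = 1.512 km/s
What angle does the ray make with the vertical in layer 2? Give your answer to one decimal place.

Ray parameter p = sin 7.0° / 0.527 = 2.3125e-01 s/km.
sin θ_2 = p·V_2 = 2.3125e-01 × 0.893 = 0.2065.
θ_2 = 11.92° from the vertical.

11.9°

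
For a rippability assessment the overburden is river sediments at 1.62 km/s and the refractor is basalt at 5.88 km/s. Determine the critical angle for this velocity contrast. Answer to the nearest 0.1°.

16.0°

Critical incidence: sin θ_c = V₁/V₂ = 1.62/5.88 = 0.2755.
θ_c = arcsin 0.2755 = 15.99°.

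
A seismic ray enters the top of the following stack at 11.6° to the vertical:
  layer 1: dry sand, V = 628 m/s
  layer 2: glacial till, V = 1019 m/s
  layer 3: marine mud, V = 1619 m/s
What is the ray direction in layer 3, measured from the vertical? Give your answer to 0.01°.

31.22°

Ray parameter p = sin 11.6° / 628 = 3.2019e-04 s/m.
sin θ_3 = p·V_3 = 3.2019e-04 × 1619 = 0.5184.
θ_3 = arcsin 0.5184 = 31.22°.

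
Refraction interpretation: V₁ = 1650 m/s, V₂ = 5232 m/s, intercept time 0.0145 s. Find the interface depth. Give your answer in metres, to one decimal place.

12.6 m

θ_c = arcsin(1650/5232) = 18.38°; cos θ_c = 0.9490.
tᵢ = 2h cos θ_c/V₁ ⇒ h = tᵢ·V₁/(2 cos θ_c) = 0.0145·1650/(2·0.9490) = 12.61 m.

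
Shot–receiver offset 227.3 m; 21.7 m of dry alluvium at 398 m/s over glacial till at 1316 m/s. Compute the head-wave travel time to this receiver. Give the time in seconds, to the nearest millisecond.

t = x/V₂ + 2h·√(V₂²−V₁²)/(V₁V₂).
√(V₂²−V₁²) = √(1316²−398²) = 1254.4 m/s; delay term = 2·21.7·1254.4/(398·1316) = 0.10394 s.
t = 227.3/1316 + 0.10394 = 0.27666 s.

0.277 s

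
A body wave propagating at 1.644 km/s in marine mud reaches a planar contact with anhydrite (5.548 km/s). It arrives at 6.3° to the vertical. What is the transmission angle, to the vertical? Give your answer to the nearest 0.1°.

sin θ₁/V₁ = sin θ₂/V₂ ⇒ sin θ₂ = 5.548·sin 6.3°/1.644 = 5.548·0.1097/1.644 = 0.3703.
θ₂ = sin⁻¹(0.3703) = 21.74° (from vertical).

21.7°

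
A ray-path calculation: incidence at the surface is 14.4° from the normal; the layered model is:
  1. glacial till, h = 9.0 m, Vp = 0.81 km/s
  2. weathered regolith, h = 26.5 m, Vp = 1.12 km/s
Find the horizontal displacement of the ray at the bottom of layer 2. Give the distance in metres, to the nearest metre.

12 m

p = sin θ₁/V₁ = sin 14.4°/0.81 = 3.0702e-01 s/km is conserved through the stack.
Layer 1: θ = 14.40°; offset = 9.0·tan 14.40° = 2.311 m.
Layer 2: sin θ = p·1.12 = 0.3439 → θ = 20.11°; offset = 26.5·tan 20.11° = 9.704 m.
Total horizontal offset = 12.015 m.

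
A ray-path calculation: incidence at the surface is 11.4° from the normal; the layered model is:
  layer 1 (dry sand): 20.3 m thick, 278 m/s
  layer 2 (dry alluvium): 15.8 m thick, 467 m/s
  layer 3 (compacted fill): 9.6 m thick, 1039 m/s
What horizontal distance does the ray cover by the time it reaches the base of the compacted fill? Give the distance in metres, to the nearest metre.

20 m

p = sin θ₁/V₁ = sin 11.4°/278 = 7.1100e-04 s/m is conserved through the stack.
Layer 1: θ = 11.40°; offset = 20.3·tan 11.40° = 4.093 m.
Layer 2: sin θ = p·467 = 0.3320 → θ = 19.39°; offset = 15.8·tan 19.39° = 5.562 m.
Layer 3: sin θ = p·1039 = 0.7387 → θ = 47.62°; offset = 9.6·tan 47.62° = 10.522 m.
Summing the layer offsets gives 20.177 m.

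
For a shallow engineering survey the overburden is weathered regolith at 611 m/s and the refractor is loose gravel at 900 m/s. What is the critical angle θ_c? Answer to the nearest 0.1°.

Critical incidence: sin θ_c = V₁/V₂ = 611/900 = 0.6789.
θ_c = arcsin 0.6789 = 42.76°.

42.8°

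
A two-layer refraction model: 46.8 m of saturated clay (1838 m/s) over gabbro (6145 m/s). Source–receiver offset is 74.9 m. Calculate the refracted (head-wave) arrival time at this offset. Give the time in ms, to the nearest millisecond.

61 ms

θ_c = arcsin(V₁/V₂) = arcsin(1838/6145) = 17.40°, cos θ_c = 0.9542.
Intercept time tᵢ = 2h cos θ_c / V₁ = 2·46.8·0.9542/1838 = 0.04859 s.
t = x/V₂ + tᵢ = 74.9/6145 + 0.04859 = 0.06078 s.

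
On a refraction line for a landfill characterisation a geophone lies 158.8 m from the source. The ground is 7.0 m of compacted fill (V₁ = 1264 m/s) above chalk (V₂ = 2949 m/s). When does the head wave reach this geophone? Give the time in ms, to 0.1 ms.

63.9 ms

θ_c = arcsin(V₁/V₂) = arcsin(1264/2949) = 25.38°, cos θ_c = 0.9035.
Intercept time tᵢ = 2h cos θ_c / V₁ = 2·7.0·0.9035/1264 = 0.01001 s.
t = x/V₂ + tᵢ = 158.8/2949 + 0.01001 = 0.06386 s.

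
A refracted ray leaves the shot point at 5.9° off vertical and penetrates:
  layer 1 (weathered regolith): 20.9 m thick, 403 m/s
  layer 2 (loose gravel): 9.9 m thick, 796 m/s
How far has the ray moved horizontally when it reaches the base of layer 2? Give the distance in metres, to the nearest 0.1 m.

4.2 m

p = sin θ₁/V₁ = sin 5.9°/403 = 2.5507e-04 s/m is conserved through the stack.
Layer 1: θ = 5.90°; offset = 20.9·tan 5.90° = 2.160 m.
Layer 2: sin θ = p·796 = 0.2030 → θ = 11.71°; offset = 9.9·tan 11.71° = 2.053 m.
Σ offsets = 4.213 m.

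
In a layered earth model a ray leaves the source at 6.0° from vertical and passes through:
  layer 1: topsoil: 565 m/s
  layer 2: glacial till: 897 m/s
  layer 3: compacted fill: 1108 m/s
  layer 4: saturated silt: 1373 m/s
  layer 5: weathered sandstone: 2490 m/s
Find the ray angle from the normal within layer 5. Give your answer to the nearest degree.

27°

Ray parameter p = sin 6.0° / 565 = 1.8501e-04 s/m.
sin θ_5 = p·V_5 = 1.8501e-04 × 2490 = 0.4607.
θ_5 = 27.43° from the vertical.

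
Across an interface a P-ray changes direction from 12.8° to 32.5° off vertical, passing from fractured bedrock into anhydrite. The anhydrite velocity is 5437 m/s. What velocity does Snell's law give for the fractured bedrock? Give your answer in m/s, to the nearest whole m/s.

2242 m/s

Snell's law: sin 12.8°/V₁ = sin 32.5°/V₂.
V₁ = V₂·sin 12.8°/sin 32.5° = 5437 × 0.4123 = 2241.88 m/s.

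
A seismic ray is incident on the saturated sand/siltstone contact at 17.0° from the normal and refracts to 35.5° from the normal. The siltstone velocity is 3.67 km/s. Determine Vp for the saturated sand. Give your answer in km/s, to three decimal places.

sin 17.0° = 0.2924; sin 35.5° = 0.5807.
V₁ = V₂·(sin θ₁/sin θ₂) = 3.67·(0.2924/0.5807) = 1.848 km/s.

1.848 km/s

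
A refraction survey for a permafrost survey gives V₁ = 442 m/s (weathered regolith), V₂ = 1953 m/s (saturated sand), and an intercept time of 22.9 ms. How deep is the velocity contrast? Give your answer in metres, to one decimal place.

h = tᵢ·V₁·V₂ / (2·√(V₂²−V₁²)).
√(V₂²−V₁²) = √(1953² − 442²) = 1902.3 m/s.
h = 0.0229 s × 442 × 1953 / (2 × 1902.3) = 5.20 m.

5.2 m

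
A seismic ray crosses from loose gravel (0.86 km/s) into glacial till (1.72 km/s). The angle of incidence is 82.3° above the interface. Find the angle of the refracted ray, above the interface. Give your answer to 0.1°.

74.5°

Convert to the normal: θ₁ = 90° − 82.3° = 7.7°.
Snell's law: sin θ₂ = (V₂/V₁)·sin θ₁ = (1.72/0.86)·sin 7.7° = 0.2680.
θ₂ = sin⁻¹(0.2680) = 15.54° (from vertical).
From the interface: 90° − 15.54° = 74.46°.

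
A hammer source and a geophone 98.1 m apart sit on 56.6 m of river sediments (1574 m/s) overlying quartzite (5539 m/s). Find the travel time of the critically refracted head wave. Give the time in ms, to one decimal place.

θ_c = arcsin(V₁/V₂) = arcsin(1574/5539) = 16.51°, cos θ_c = 0.9588.
Intercept time tᵢ = 2h cos θ_c / V₁ = 2·56.6·0.9588/1574 = 0.06895 s.
t = x/V₂ + tᵢ = 98.1/5539 + 0.06895 = 0.08666 s.

86.7 ms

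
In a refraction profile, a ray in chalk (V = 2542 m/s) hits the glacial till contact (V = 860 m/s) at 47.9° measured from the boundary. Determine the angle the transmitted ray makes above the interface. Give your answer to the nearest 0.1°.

76.9°

Angle from the normal: 90° − 47.9° = 42.1°.
Snell's law: sin θ₂ = (V₂/V₁)·sin θ₁ = (860/2542)·sin 42.1° = 0.2268.
θ₂ = sin⁻¹(0.2268) = 13.11° (from vertical).
From the interface: 90° − 13.11° = 76.89°.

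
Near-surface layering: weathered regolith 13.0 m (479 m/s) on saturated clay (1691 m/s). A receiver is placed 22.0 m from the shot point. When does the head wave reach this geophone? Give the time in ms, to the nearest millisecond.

65 ms

θ_c = arcsin(V₁/V₂) = arcsin(479/1691) = 16.46°, cos θ_c = 0.9590.
Intercept time tᵢ = 2h cos θ_c / V₁ = 2·13.0·0.9590/479 = 0.05206 s.
t = x/V₂ + tᵢ = 22.0/1691 + 0.05206 = 0.06507 s.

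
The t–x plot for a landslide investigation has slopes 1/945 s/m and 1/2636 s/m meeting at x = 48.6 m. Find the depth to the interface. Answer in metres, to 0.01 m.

x_cross = 2h·√((V₂+V₁)/(V₂−V₁)) → h = x_cross / (2·√((V₂+V₁)/(V₂−V₁))).
√((V₂+V₁)/(V₂−V₁)) = √((2636+945)/(2636−945)) = 1.4552.
h = 48.6 / (2·1.4552) = 16.70 m.

16.70 m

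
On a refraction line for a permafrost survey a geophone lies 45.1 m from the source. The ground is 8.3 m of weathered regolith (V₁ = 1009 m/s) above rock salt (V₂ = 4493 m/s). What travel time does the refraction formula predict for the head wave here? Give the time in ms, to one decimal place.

t = x/V₂ + 2h·√(V₂²−V₁²)/(V₁V₂).
√(V₂²−V₁²) = √(4493²−1009²) = 4378.2 m/s; delay term = 2·8.3·4378.2/(1009·4493) = 0.01603 s.
t = 45.1/4493 + 0.01603 = 0.02607 s.

26.1 ms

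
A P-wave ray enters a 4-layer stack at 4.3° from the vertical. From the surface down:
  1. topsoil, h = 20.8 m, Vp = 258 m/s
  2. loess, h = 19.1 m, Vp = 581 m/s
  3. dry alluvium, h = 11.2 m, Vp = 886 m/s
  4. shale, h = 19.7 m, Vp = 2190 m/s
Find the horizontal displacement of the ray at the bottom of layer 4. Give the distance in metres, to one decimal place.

Apply Snell's law at each interface; in layer i the horizontal offset is hᵢ·tan θᵢ.
Layer 1: θ = 4.30°; offset = 20.8·tan 4.30° = 1.564 m.
Layer 2: sin θ = 581·sin 4.3°/258 = 0.1688, θ = 9.72°; offset = 19.1·tan 9.72° = 3.272 m.
Layer 3: sin θ = 886·sin 4.3°/258 = 0.2575, θ = 14.92°; offset = 11.2·tan 14.92° = 2.984 m.
Layer 4: sin θ = 2190·sin 4.3°/258 = 0.6364, θ = 39.53°; offset = 19.7·tan 39.53° = 16.255 m.
Summing the layer offsets gives 24.076 m.

24.1 m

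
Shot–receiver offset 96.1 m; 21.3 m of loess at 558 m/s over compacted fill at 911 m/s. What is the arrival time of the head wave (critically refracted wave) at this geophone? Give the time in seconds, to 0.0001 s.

0.1658 s

θ_c = arcsin(V₁/V₂) = arcsin(558/911) = 37.77°, cos θ_c = 0.7905.
Intercept time tᵢ = 2h cos θ_c / V₁ = 2·21.3·0.7905/558 = 0.06035 s.
t = x/V₂ + tᵢ = 96.1/911 + 0.06035 = 0.16584 s.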